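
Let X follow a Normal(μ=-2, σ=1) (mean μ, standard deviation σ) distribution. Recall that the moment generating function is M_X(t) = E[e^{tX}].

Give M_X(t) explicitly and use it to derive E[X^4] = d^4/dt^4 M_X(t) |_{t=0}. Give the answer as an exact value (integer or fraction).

E[X^4] = D^4[M](0) = 43

M_X(t) = e^(t^2/2 - 2*t)
D^4[M](t) = (t^4*e^(t^2/2) - 8*t^3*e^(t^2/2) + 30*t^2*e^(t^2/2) - 56*t*e^(t^2/2) + 43*e^(t^2/2))*e^(-2*t)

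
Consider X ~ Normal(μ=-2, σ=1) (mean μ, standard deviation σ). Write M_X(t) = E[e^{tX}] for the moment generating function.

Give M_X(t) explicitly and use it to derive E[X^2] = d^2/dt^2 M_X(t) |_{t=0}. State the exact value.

M_X(t) = e^(t^2/2 - 2*t)
M^(2)(t) = (t^2*e^(t^2/2) - 4*t*e^(t^2/2) + 5*e^(t^2/2))*e^(-2*t)

E[X^2] = M^(2)(0) = 5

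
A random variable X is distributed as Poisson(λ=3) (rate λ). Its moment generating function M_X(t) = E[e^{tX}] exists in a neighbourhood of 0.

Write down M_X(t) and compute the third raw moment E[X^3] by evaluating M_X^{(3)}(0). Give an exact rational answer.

E[X^3] = M^(3)(0) = 57

M_X(t) = e^(3*e^(t) - 3)
M^(3)(t) = (27*e^(3*t)*e^(3*e^(t)) + 27*e^(2*t)*e^(3*e^(t)) + 3*e^(t)*e^(3*e^(t)))*e^(-3)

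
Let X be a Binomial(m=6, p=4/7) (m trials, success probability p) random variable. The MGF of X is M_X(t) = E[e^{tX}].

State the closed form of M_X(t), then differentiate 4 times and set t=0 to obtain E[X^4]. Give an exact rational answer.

M_X(t) = (4*e^(t)/7 + 3/7)^6
M^(4)(t) = 5308416*e^(6*t)/117649 + 11520000*e^(5*t)/117649 + 8847360*e^(4*t)/117649 + 2799360*e^(3*t)/117649 + 311040*e^(2*t)/117649 + 5832*e^(t)/117649

E[X^4] = M^(4)(0) = 587592/2401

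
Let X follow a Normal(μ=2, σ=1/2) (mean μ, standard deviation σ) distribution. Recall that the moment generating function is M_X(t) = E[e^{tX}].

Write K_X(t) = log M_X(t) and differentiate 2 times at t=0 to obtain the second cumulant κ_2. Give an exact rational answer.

M_X(t) = e^(t^2/8 + 2*t)
K_X(t) = log M_X(t) = t^2/8 + 2*t
K′(t) = t/4 + 2
K′′(t) = 1/4

κ_2 = K′′(0) = 1/4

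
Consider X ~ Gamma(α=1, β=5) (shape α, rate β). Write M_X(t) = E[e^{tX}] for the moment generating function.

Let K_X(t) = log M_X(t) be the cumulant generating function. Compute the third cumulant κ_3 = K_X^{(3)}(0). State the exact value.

M_X(t) = 5/(5 - t)
K_X(t) = log M_X(t) = -log(5 - t) + log(5)
D^3[K](t) = -2/(t^3 - 15*t^2 + 75*t - 125)

κ_3 = D^3[K](0) = 2/125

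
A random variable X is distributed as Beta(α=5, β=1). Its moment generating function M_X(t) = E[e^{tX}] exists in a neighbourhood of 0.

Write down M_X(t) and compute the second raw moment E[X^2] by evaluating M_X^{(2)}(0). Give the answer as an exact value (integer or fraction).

E[X^2] = D^2[M](0) = 5/7

M_X(t) = ₁F₁(5; 6; t)
D^2[M](t) = 5*₁F₁(7; 8; t)/7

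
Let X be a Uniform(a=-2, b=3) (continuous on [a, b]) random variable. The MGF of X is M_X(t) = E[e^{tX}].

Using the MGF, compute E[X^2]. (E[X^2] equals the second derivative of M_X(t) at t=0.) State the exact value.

E[X^2] = D^2[M](0) = 7/3

M_X(t) = (e^(3*t) - e^(-2*t))/(5*t)
D^2[M](t) = (9*t^2*e^(5*t) - 4*t^2 - 6*t*e^(5*t) - 4*t + 2*e^(5*t) - 2)*e^(-2*t)/(5*t^3)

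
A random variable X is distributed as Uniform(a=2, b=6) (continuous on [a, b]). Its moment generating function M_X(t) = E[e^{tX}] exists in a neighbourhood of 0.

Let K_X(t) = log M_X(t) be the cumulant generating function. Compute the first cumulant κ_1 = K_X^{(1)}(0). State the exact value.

κ_1 = K^(1)(0) = 4

M_X(t) = (e^(6*t) - e^(2*t))/(4*t)
K_X(t) = log M_X(t) = -log(t) + log(e^(6*t) - e^(2*t)) - 2*log(2)
K^(1)(t) = (6*t*e^(4*t) - 2*t - e^(4*t) + 1)/(t*e^(4*t) - t)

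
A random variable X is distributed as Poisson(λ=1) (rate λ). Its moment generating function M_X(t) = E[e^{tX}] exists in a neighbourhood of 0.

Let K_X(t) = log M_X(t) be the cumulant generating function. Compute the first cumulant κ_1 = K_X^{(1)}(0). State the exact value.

M_X(t) = e^(e^(t) - 1)
K_X(t) = log M_X(t) = e^(t) - 1
K^(1)(t) = e^(t)

κ_1 = K^(1)(0) = 1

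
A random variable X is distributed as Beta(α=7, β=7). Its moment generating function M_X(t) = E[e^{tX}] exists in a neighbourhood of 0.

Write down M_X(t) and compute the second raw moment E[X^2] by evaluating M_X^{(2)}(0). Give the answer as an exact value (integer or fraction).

E[X^2] = d^2M/dt^2 |_{t=0} = 4/15

M_X(t) = ₁F₁(7; 14; t)
dM/dt = ₁F₁(8; 15; t)/2
d^2M/dt^2 = 4*₁F₁(9; 16; t)/15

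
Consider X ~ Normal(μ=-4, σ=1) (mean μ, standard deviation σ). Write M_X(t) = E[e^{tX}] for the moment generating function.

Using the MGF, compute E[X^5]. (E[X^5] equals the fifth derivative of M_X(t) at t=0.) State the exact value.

E[X^5] = D^5[M](0) = -1724

M_X(t) = e^(t^2/2 - 4*t)
D^5[M](t) = (t^5*e^(t^2/2) - 20*t^4*e^(t^2/2) + 170*t^3*e^(t^2/2) - 760*t^2*e^(t^2/2) + 1775*t*e^(t^2/2) - 1724*e^(t^2/2))*e^(-4*t)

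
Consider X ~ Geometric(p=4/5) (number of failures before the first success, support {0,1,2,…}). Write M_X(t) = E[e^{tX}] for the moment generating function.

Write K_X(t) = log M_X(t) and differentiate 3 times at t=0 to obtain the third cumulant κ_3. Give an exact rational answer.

κ_3 = d^3K/dt^3 |_{t=0} = 15/32

M_X(t) = 4/(5*(1 - e^(t)/5))
K_X(t) = log M_X(t) = -log(1 - e^(t)/5) - log(5) + 2*log(2)
dK/dt = -e^(t)/(e^(t) - 5)
d^2K/dt^2 = 5*e^(t)/(e^(2*t) - 10*e^(t) + 25)
d^3K/dt^3 = (-5*e^(2*t) - 25*e^(t))/(e^(3*t) - 15*e^(2*t) + 75*e^(t) - 125)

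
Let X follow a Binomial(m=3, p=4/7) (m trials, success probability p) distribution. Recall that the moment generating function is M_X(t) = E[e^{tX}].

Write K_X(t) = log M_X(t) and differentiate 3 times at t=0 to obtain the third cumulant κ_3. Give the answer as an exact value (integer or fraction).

M_X(t) = (4*e^(t)/7 + 3/7)^3
K_X(t) = log M_X(t) = 3*log(4*e^(t)/7 + 3/7)
dK/dt = 12*e^(t)/(4*e^(t) + 3)
d^2K/dt^2 = 36*e^(t)/(16*e^(2*t) + 24*e^(t) + 9)
d^3K/dt^3 = (-144*e^(2*t) + 108*e^(t))/(64*e^(3*t) + 144*e^(2*t) + 108*e^(t) + 27)

κ_3 = d^3K/dt^3 |_{t=0} = -36/343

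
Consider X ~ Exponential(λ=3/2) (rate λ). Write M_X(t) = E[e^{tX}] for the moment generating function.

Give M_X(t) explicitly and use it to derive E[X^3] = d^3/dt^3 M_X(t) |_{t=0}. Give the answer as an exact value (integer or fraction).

M_X(t) = 3/(2*(3/2 - t))
M^(3)(t) = 144/(16*t^4 - 96*t^3 + 216*t^2 - 216*t + 81)

E[X^3] = M^(3)(0) = 16/9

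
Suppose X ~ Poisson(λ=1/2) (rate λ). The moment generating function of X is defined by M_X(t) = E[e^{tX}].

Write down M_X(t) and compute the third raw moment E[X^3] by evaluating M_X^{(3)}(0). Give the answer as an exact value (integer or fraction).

M_X(t) = e^(e^(t)/2 - 1/2)
M^(3)(t) = (e^(3*t)*e^(e^(t)/2) + 6*e^(2*t)*e^(e^(t)/2) + 4*e^(t)*e^(e^(t)/2))*e^(-1/2)/8

E[X^3] = M^(3)(0) = 11/8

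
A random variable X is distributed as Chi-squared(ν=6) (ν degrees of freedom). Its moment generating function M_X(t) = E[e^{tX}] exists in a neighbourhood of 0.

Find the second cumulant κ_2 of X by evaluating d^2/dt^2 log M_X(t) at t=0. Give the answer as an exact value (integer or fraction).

M_X(t) = (1 - 2*t)^(-3)
K_X(t) = log M_X(t) = -3*log(1 - 2*t)
K^(2)(t) = 12/(4*t^2 - 4*t + 1)

κ_2 = K^(2)(0) = 12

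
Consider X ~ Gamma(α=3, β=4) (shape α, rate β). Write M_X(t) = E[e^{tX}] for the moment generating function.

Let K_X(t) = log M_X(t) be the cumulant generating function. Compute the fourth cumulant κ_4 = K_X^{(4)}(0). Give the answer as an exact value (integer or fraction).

κ_4 = K′′′′(0) = 9/128

M_X(t) = 64/(4 - t)^3
K_X(t) = log M_X(t) = -3*log(4 - t) + 6*log(2)
K′(t) = -3/(t - 4)
K′′(t) = 3/(t^2 - 8*t + 16)
K′′′(t) = -6/(t^3 - 12*t^2 + 48*t - 64)
K′′′′(t) = 18/(t^4 - 16*t^3 + 96*t^2 - 256*t + 256)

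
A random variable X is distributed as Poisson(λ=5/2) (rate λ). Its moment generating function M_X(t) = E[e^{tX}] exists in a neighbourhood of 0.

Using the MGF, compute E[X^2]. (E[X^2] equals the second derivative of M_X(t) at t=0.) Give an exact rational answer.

M_X(t) = e^(5*e^(t)/2 - 5/2)
dM/dt = 5*e^(-5/2)*e^(t)*e^(5*e^(t)/2)/2
d^2M/dt^2 = (25*e^(2*t)*e^(5*e^(t)/2) + 10*e^(t)*e^(5*e^(t)/2))*e^(-5/2)/4

E[X^2] = d^2M/dt^2 |_{t=0} = 35/4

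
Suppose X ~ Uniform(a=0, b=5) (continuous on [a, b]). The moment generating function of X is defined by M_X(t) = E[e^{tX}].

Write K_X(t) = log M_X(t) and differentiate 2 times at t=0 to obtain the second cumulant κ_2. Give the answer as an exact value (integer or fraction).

M_X(t) = (e^(5*t) - 1)/(5*t)
K_X(t) = log M_X(t) = -log(t) + log(e^(5*t) - 1) - log(5)
dK/dt = (5*t*e^(5*t) - e^(5*t) + 1)/(t*e^(5*t) - t)
d^2K/dt^2 = (-25*t^2*e^(5*t) + e^(10*t) - 2*e^(5*t) + 1)/(t^2*e^(10*t) - 2*t^2*e^(5*t) + t^2)

κ_2 = d^2K/dt^2 |_{t=0} = 25/12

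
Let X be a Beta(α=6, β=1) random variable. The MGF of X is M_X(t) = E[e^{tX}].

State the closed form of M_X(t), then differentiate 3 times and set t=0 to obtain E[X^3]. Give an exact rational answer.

M_X(t) = ₁F₁(6; 7; t)
M′(t) = 6*₁F₁(7; 8; t)/7
M′′(t) = 3*₁F₁(8; 9; t)/4
M′′′(t) = 2*₁F₁(9; 10; t)/3

E[X^3] = M′′′(0) = 2/3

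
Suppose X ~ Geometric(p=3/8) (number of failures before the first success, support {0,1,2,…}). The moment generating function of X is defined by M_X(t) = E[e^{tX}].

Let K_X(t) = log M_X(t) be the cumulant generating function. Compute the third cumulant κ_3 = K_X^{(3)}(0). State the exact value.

M_X(t) = 3/(8*(1 - 5*e^(t)/8))
K_X(t) = log M_X(t) = -log(1 - 5*e^(t)/8) - 3*log(2) + log(3)
K′(t) = -5*e^(t)/(5*e^(t) - 8)
K′′(t) = 40*e^(t)/(25*e^(2*t) - 80*e^(t) + 64)
K′′′(t) = (-200*e^(2*t) - 320*e^(t))/(125*e^(3*t) - 600*e^(2*t) + 960*e^(t) - 512)

κ_3 = K′′′(0) = 520/27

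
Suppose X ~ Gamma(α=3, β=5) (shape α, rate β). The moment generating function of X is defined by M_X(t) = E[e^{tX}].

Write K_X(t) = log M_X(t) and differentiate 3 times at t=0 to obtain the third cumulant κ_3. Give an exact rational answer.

M_X(t) = 125/(5 - t)^3
K_X(t) = log M_X(t) = -3*log(5 - t) + 3*log(5)
D^3[K](t) = -6/(t^3 - 15*t^2 + 75*t - 125)

κ_3 = D^3[K](0) = 6/125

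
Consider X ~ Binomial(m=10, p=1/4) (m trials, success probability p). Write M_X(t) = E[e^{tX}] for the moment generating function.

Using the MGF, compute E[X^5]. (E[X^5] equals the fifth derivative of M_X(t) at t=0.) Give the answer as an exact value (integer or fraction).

M_X(t) = (e^(t)/4 + 3/4)^10

E[X^5] = M^(5)(0) = 19025/32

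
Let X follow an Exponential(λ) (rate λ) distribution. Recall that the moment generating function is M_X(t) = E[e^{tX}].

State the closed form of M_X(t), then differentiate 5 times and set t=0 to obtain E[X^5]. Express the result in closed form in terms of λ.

E[X^5] = M^(5)(0) = 120/λ^5

M_X(t) = λ/(λ - t)
M^(5)(t) = 120*λ/(λ^6 - 6*λ^5*t + 15*λ^4*t^2 - 20*λ^3*t^3 + 15*λ^2*t^4 - 6*λ*t^5 + t^6)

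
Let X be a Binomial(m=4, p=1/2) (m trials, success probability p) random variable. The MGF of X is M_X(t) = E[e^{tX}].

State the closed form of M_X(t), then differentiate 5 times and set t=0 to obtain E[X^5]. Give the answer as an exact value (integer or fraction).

M_X(t) = (e^(t)/2 + 1/2)^4
D^5[M](t) = 64*e^(4*t) + 243*e^(3*t)/4 + 12*e^(2*t) + e^(t)/4

E[X^5] = D^5[M](0) = 137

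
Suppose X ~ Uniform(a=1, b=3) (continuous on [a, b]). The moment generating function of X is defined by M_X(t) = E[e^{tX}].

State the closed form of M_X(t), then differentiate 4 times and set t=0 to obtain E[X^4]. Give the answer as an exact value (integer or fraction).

E[X^4] = D^4[M](0) = 121/5

M_X(t) = (e^(3*t) - e^(t))/(2*t)
D^4[M](t) = (81*t^4*e^(3*t) - t^4*e^(t) - 108*t^3*e^(3*t) + 4*t^3*e^(t) + 108*t^2*e^(3*t) - 12*t^2*e^(t) - 72*t*e^(3*t) + 24*t*e^(t) + 24*e^(3*t) - 24*e^(t))/(2*t^5)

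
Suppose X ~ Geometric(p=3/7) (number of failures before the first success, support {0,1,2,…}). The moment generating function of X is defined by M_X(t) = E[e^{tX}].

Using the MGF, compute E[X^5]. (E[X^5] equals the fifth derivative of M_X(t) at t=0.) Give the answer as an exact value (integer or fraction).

M_X(t) = 3/(7*(1 - 4*e^(t)/7))

E[X^5] = M^(5)(0) = 135628/81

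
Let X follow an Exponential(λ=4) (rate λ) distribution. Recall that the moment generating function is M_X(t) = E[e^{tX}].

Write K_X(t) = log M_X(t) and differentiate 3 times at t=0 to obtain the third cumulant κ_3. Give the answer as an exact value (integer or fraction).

κ_3 = K′′′(0) = 1/32

M_X(t) = 4/(4 - t)
K_X(t) = log M_X(t) = -log(4 - t) + 2*log(2)
K′(t) = -1/(t - 4)
K′′(t) = 1/(t^2 - 8*t + 16)
K′′′(t) = -2/(t^3 - 12*t^2 + 48*t - 64)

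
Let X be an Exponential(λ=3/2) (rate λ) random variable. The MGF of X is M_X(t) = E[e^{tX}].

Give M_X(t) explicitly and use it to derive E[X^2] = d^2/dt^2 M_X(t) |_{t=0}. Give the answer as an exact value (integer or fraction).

M_X(t) = 3/(2*(3/2 - t))
D^2[M](t) = -24/(8*t^3 - 36*t^2 + 54*t - 27)

E[X^2] = D^2[M](0) = 8/9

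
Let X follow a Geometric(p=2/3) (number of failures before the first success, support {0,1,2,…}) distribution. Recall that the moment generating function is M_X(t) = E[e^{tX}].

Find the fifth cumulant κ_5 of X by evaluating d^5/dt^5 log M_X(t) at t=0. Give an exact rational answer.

M_X(t) = 2/(3*(1 - e^(t)/3))
K_X(t) = log M_X(t) = -log(1 - e^(t)/3) - log(3) + log(2)
dK/dt = -e^(t)/(e^(t) - 3)
d^2K/dt^2 = 3*e^(t)/(e^(2*t) - 6*e^(t) + 9)
d^3K/dt^3 = (-3*e^(2*t) - 9*e^(t))/(e^(3*t) - 9*e^(2*t) + 27*e^(t) - 27)
d^4K/dt^4 = (3*e^(3*t) + 36*e^(2*t) + 27*e^(t))/(e^(4*t) - 12*e^(3*t) + 54*e^(2*t) - 108*e^(t) + 81)
d^5K/dt^5 = (-3*e^(4*t) - 99*e^(3*t) - 297*e^(2*t) - 81*e^(t))/(e^(5*t) - 15*e^(4*t) + 90*e^(3*t) - 270*e^(2*t) + 405*e^(t) - 243)

κ_5 = d^5K/dt^5 |_{t=0} = 15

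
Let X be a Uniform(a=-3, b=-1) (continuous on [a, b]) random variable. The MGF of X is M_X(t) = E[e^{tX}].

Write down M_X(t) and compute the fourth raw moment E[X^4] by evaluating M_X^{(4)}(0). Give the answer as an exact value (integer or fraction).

E[X^4] = D^4[M](0) = 121/5

M_X(t) = (e^(-t) - e^(-3*t))/(2*t)
D^4[M](t) = (t^4*e^(2*t) - 81*t^4 + 4*t^3*e^(2*t) - 108*t^3 + 12*t^2*e^(2*t) - 108*t^2 + 24*t*e^(2*t) - 72*t + 24*e^(2*t) - 24)*e^(-3*t)/(2*t^5)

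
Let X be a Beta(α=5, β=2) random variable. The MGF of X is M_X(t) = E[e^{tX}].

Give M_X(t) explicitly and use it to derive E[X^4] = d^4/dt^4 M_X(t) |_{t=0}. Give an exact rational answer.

E[X^4] = D^4[M](0) = 1/3

M_X(t) = ₁F₁(5; 7; t)
D^4[M](t) = ₁F₁(9; 11; t)/3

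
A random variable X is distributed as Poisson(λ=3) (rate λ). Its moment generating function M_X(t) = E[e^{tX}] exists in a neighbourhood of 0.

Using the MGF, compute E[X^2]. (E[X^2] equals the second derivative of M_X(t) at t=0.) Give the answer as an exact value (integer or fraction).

E[X^2] = D^2[M](0) = 12

M_X(t) = e^(3*e^(t) - 3)
D^2[M](t) = (9*e^(2*t)*e^(3*e^(t)) + 3*e^(t)*e^(3*e^(t)))*e^(-3)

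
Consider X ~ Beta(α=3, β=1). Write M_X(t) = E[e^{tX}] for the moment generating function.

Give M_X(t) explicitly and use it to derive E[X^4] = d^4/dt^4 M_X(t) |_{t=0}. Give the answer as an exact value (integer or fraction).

E[X^4] = M^(4)(0) = 3/7

M_X(t) = ₁F₁(3; 4; t)
M^(4)(t) = 3*₁F₁(7; 8; t)/7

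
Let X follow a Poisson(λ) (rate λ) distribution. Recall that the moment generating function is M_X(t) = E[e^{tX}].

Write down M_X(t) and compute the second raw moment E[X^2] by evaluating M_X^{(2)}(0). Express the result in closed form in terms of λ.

E[X^2] = d^2M/dt^2 |_{t=0} = λ*(λ + 1)

M_X(t) = e^(λ*(e^(t) - 1))
dM/dt = λ*e^(-λ)*e^(t)*e^(λ*e^(t))
d^2M/dt^2 = (λ^2*e^(2*t)*e^(λ*e^(t)) + λ*e^(t)*e^(λ*e^(t)))*e^(-λ)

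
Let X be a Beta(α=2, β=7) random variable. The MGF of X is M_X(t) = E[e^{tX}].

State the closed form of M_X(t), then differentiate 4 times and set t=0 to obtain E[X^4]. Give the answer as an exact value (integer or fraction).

E[X^4] = M^(4)(0) = 1/99

M_X(t) = ₁F₁(2; 9; t)
M^(4)(t) = ₁F₁(6; 13; t)/99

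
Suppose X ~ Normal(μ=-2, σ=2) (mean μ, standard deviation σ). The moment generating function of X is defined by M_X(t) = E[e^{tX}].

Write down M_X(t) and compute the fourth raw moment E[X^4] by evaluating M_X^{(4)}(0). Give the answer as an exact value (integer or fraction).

M_X(t) = e^(2*t^2 - 2*t)
D^4[M](t) = (256*t^4*e^(2*t^2) - 512*t^3*e^(2*t^2) + 768*t^2*e^(2*t^2) - 512*t*e^(2*t^2) + 160*e^(2*t^2))*e^(-2*t)

E[X^4] = D^4[M](0) = 160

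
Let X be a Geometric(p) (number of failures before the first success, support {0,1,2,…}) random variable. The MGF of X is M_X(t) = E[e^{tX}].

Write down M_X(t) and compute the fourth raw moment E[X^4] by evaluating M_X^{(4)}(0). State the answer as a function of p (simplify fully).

M_X(t) = p/(-(1 - p)*e^(t) + 1)
dM/dt = (-p^2*e^(t) + p*e^(t))/(p^2*e^(2*t) - 2*p*e^(2*t) + 2*p*e^(t) + e^(2*t) - 2*e^(t) + 1)

E[X^4] = d^4M/dt^4 |_{t=0} = 1 - 15/p + 50/p^2 - 60/p^3 + 24/p^4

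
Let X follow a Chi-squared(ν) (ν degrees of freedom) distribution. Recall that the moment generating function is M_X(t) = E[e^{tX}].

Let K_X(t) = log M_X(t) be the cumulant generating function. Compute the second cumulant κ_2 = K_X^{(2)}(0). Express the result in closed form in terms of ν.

M_X(t) = (1 - 2*t)^(-ν/2)
K_X(t) = log M_X(t) = -ν*log(1 - 2*t)/2
dK/dt = -ν/(2*t - 1)
d^2K/dt^2 = 2*ν/(4*t^2 - 4*t + 1)

κ_2 = d^2K/dt^2 |_{t=0} = 2*ν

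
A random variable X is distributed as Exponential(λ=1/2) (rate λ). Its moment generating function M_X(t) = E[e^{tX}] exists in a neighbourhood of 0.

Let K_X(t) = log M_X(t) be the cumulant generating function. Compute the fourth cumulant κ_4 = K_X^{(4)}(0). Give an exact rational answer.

M_X(t) = 1/(2*(1/2 - t))
K_X(t) = log M_X(t) = -log(1/2 - t) - log(2)
dK/dt = -2/(2*t - 1)
d^2K/dt^2 = 4/(4*t^2 - 4*t + 1)
d^3K/dt^3 = -16/(8*t^3 - 12*t^2 + 6*t - 1)
d^4K/dt^4 = 96/(16*t^4 - 32*t^3 + 24*t^2 - 8*t + 1)

κ_4 = d^4K/dt^4 |_{t=0} = 96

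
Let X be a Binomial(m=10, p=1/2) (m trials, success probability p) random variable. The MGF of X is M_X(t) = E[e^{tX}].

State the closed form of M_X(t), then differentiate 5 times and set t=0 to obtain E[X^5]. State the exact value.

M_X(t) = (e^(t)/2 + 1/2)^10

E[X^5] = D^5[M](0) = 13375/2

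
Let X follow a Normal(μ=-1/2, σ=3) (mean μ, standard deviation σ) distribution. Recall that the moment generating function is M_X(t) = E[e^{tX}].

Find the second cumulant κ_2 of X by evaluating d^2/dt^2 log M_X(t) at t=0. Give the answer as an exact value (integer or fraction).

κ_2 = D^2[K](0) = 9

M_X(t) = e^(9*t^2/2 - t/2)
K_X(t) = log M_X(t) = 9*t^2/2 - t/2
D^2[K](t) = 9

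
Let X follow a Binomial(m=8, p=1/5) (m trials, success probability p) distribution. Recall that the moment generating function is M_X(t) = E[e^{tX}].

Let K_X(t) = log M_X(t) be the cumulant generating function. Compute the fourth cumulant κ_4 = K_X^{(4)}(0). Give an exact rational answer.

κ_4 = d^4K/dt^4 |_{t=0} = 32/625

M_X(t) = (e^(t)/5 + 4/5)^8
K_X(t) = log M_X(t) = 8*log(e^(t)/5 + 4/5)
dK/dt = 8*e^(t)/(e^(t) + 4)
d^2K/dt^2 = 32*e^(t)/(e^(2*t) + 8*e^(t) + 16)
d^3K/dt^3 = (-32*e^(2*t) + 128*e^(t))/(e^(3*t) + 12*e^(2*t) + 48*e^(t) + 64)
d^4K/dt^4 = (32*e^(3*t) - 512*e^(2*t) + 512*e^(t))/(e^(4*t) + 16*e^(3*t) + 96*e^(2*t) + 256*e^(t) + 256)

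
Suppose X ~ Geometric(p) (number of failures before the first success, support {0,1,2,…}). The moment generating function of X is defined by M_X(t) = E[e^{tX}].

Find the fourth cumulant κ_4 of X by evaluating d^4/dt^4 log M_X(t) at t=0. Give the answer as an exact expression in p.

M_X(t) = p/(-(1 - p)*e^(t) + 1)
K_X(t) = log M_X(t) = log(p) - log(-(1 - p)*e^(t) + 1)
dK/dt = (-p*e^(t) + e^(t))/(p*e^(t) - e^(t) + 1)
d^2K/dt^2 = (-p*e^(t) + e^(t))/(p^2*e^(2*t) - 2*p*e^(2*t) + 2*p*e^(t) + e^(2*t) - 2*e^(t) + 1)

κ_4 = d^4K/dt^4 |_{t=0} = (-p^3 + 7*p^2 - 12*p + 6)/p^4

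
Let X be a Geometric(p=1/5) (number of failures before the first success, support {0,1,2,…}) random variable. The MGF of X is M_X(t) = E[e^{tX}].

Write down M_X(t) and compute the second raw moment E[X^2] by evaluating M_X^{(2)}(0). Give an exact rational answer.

M_X(t) = 1/(5*(1 - 4*e^(t)/5))
dM/dt = 4*e^(t)/(16*e^(2*t) - 40*e^(t) + 25)
d^2M/dt^2 = (-16*e^(2*t) - 20*e^(t))/(64*e^(3*t) - 240*e^(2*t) + 300*e^(t) - 125)

E[X^2] = d^2M/dt^2 |_{t=0} = 36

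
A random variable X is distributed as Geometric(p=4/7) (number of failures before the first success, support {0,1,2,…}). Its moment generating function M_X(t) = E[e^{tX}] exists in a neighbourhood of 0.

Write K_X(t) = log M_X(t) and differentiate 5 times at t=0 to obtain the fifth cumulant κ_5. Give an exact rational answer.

M_X(t) = 4/(7*(1 - 3*e^(t)/7))
K_X(t) = log M_X(t) = -log(1 - 3*e^(t)/7) - log(7) + 2*log(2)
D^5[K](t) = (-567*e^(4*t) - 14553*e^(3*t) - 33957*e^(2*t) - 7203*e^(t))/(243*e^(5*t) - 2835*e^(4*t) + 13230*e^(3*t) - 30870*e^(2*t) + 36015*e^(t) - 16807)

κ_5 = D^5[K](0) = 7035/128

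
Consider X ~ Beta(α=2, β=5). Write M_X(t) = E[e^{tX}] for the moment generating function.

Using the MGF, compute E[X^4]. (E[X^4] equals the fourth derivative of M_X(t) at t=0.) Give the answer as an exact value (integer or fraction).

E[X^4] = d^4M/dt^4 |_{t=0} = 1/42

M_X(t) = ₁F₁(2; 7; t)
dM/dt = 2*₁F₁(3; 8; t)/7
d^2M/dt^2 = 3*₁F₁(4; 9; t)/28
d^3M/dt^3 = ₁F₁(5; 10; t)/21
d^4M/dt^4 = ₁F₁(6; 11; t)/42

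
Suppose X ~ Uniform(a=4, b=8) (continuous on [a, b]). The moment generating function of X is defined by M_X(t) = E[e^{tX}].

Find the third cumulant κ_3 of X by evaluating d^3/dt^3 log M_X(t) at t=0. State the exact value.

M_X(t) = (e^(8*t) - e^(4*t))/(4*t)
K_X(t) = log M_X(t) = -log(t) + log(e^(8*t) - e^(4*t)) - 2*log(2)
dK/dt = (8*t*e^(4*t) - 4*t - e^(4*t) + 1)/(t*e^(4*t) - t)
d^2K/dt^2 = (-16*t^2*e^(4*t) + e^(8*t) - 2*e^(4*t) + 1)/(t^2*e^(8*t) - 2*t^2*e^(4*t) + t^2)
d^3K/dt^3 = (64*t^3*e^(8*t) + 64*t^3*e^(4*t) - 2*e^(12*t) + 6*e^(8*t) - 6*e^(4*t) + 2)/(t^3*e^(12*t) - 3*t^3*e^(8*t) + 3*t^3*e^(4*t) - t^3)

κ_3 = d^3K/dt^3 |_{t=0} = 0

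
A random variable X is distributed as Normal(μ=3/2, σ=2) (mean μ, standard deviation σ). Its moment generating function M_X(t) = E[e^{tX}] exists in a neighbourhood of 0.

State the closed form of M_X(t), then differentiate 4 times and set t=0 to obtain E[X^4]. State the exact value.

E[X^4] = D^4[M](0) = 1713/16

M_X(t) = e^(2*t^2 + 3*t/2)
D^4[M](t) = 256*t^4*e^(3*t/2)*e^(2*t^2) + 384*t^3*e^(3*t/2)*e^(2*t^2) + 600*t^2*e^(3*t/2)*e^(2*t^2) + 342*t*e^(3*t/2)*e^(2*t^2) + 1713*e^(3*t/2)*e^(2*t^2)/16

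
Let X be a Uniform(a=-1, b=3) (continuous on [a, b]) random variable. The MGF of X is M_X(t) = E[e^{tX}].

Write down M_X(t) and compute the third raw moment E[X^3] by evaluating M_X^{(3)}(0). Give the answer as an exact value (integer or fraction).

E[X^3] = M′′′(0) = 5

M_X(t) = (e^(3*t) - e^(-t))/(4*t)
M′(t) = (3*t*e^(4*t) + t - e^(4*t) + 1)*e^(-t)/(4*t^2)
M′′(t) = (9*t^2*e^(4*t) - t^2 - 6*t*e^(4*t) - 2*t + 2*e^(4*t) - 2)*e^(-t)/(4*t^3)
M′′′(t) = (27*t^3*e^(4*t) + t^3 - 27*t^2*e^(4*t) + 3*t^2 + 18*t*e^(4*t) + 6*t - 6*e^(4*t) + 6)*e^(-t)/(4*t^4)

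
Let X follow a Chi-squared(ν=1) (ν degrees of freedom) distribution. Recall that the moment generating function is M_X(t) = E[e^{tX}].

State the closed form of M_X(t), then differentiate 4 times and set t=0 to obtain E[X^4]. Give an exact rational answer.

M_X(t) = 1/√(1 - 2*t)
M′(t) = -1/(2*t*√(1 - 2*t) - √(1 - 2*t))
M′′(t) = 3/(4*t^2*√(1 - 2*t) - 4*t*√(1 - 2*t) + √(1 - 2*t))
M′′′(t) = -15/(8*t^3*√(1 - 2*t) - 12*t^2*√(1 - 2*t) + 6*t*√(1 - 2*t) - √(1 - 2*t))
M′′′′(t) = 105/(16*t^4*√(1 - 2*t) - 32*t^3*√(1 - 2*t) + 24*t^2*√(1 - 2*t) - 8*t*√(1 - 2*t) + √(1 - 2*t))

E[X^4] = M′′′′(0) = 105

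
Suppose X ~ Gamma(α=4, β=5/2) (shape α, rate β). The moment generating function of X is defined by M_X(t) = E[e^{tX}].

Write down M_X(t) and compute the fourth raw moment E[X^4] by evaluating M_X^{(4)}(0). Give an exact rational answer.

E[X^4] = D^4[M](0) = 2688/125

M_X(t) = 625/(16*(5/2 - t)^4)
D^4[M](t) = 8400000/(256*t^8 - 5120*t^7 + 44800*t^6 - 224000*t^5 + 700000*t^4 - 1400000*t^3 + 1750000*t^2 - 1250000*t + 390625)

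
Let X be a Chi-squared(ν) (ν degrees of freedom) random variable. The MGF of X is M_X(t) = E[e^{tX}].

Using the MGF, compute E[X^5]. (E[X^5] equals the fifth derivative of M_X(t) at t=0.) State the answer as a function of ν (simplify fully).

E[X^5] = d^5M/dt^5 |_{t=0} = ν*(ν^4 + 20*ν^3 + 140*ν^2 + 400*ν + 384)

M_X(t) = (1 - 2*t)^(-ν/2)
dM/dt = -ν/(2*t*(1 - 2*t)^(ν/2) - (1 - 2*t)^(ν/2))
d^2M/dt^2 = (ν^2 + 2*ν)/(4*t^2*(1 - 2*t)^(ν/2) - 4*t*(1 - 2*t)^(ν/2) + (1 - 2*t)^(ν/2))
d^3M/dt^3 = (-ν^3 - 6*ν^2 - 8*ν)/(8*t^3*(1 - 2*t)^(ν/2) - 12*t^2*(1 - 2*t)^(ν/2) + 6*t*(1 - 2*t)^(ν/2) - (1 - 2*t)^(ν/2))
d^4M/dt^4 = (ν^4 + 12*ν^3 + 44*ν^2 + 48*ν)/(16*t^4*(1 - 2*t)^(ν/2) - 32*t^3*(1 - 2*t)^(ν/2) + 24*t^2*(1 - 2*t)^(ν/2) - 8*t*(1 - 2*t)^(ν/2) + (1 - 2*t)^(ν/2))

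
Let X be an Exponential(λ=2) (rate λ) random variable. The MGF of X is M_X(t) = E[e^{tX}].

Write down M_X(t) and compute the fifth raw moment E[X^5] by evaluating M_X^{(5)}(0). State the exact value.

E[X^5] = M′′′′′(0) = 15/4

M_X(t) = 2/(2 - t)
M′(t) = 2/(t^2 - 4*t + 4)
M′′(t) = -4/(t^3 - 6*t^2 + 12*t - 8)
M′′′(t) = 12/(t^4 - 8*t^3 + 24*t^2 - 32*t + 16)
M′′′′(t) = -48/(t^5 - 10*t^4 + 40*t^3 - 80*t^2 + 80*t - 32)
M′′′′′(t) = 240/(t^6 - 12*t^5 + 60*t^4 - 160*t^3 + 240*t^2 - 192*t + 64)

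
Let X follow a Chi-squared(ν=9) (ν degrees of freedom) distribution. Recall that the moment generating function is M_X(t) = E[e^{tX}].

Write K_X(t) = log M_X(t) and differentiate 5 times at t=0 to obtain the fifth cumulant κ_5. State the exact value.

κ_5 = D^5[K](0) = 3456

M_X(t) = (1 - 2*t)^(-9/2)
K_X(t) = log M_X(t) = -9*log(1 - 2*t)/2
D^5[K](t) = -3456/(32*t^5 - 80*t^4 + 80*t^3 - 40*t^2 + 10*t - 1)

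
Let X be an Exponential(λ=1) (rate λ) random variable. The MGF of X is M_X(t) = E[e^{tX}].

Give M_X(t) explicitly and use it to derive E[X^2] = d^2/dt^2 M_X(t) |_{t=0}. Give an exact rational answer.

M_X(t) = 1/(1 - t)
M′(t) = 1/(t^2 - 2*t + 1)
M′′(t) = -2/(t^3 - 3*t^2 + 3*t - 1)

E[X^2] = M′′(0) = 2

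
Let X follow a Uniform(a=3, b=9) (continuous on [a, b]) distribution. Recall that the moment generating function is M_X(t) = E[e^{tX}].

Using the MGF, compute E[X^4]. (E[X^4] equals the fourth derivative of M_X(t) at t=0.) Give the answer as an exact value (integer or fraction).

M_X(t) = (e^(9*t) - e^(3*t))/(6*t)

E[X^4] = M^(4)(0) = 9801/5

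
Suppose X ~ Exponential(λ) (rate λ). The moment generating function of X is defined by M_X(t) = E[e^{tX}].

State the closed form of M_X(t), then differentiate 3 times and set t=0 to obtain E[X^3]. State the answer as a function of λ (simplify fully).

M_X(t) = λ/(λ - t)
M′(t) = λ/(λ^2 - 2*λ*t + t^2)
M′′(t) = -2*λ/(-λ^3 + 3*λ^2*t - 3*λ*t^2 + t^3)
M′′′(t) = 6*λ/(λ^4 - 4*λ^3*t + 6*λ^2*t^2 - 4*λ*t^3 + t^4)

E[X^3] = M′′′(0) = 6/λ^3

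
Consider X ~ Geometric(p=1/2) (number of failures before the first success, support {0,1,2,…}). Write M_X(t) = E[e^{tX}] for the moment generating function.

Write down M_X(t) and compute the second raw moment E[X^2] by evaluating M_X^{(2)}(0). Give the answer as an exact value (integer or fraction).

M_X(t) = 1/(2*(1 - e^(t)/2))
D^2[M](t) = (-e^(2*t) - 2*e^(t))/(e^(3*t) - 6*e^(2*t) + 12*e^(t) - 8)

E[X^2] = D^2[M](0) = 3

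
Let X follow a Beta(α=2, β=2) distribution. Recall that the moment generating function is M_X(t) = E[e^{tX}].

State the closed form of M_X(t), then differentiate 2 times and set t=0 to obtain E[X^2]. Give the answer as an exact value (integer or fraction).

M_X(t) = ₁F₁(2; 4; t)
M′(t) = ₁F₁(3; 5; t)/2
M′′(t) = 3*₁F₁(4; 6; t)/10

E[X^2] = M′′(0) = 3/10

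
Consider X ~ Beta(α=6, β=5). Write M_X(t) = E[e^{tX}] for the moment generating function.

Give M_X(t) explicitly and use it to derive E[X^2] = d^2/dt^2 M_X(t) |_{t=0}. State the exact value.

M_X(t) = ₁F₁(6; 11; t)
M′(t) = 6*₁F₁(7; 12; t)/11
M′′(t) = 7*₁F₁(8; 13; t)/22

E[X^2] = M′′(0) = 7/22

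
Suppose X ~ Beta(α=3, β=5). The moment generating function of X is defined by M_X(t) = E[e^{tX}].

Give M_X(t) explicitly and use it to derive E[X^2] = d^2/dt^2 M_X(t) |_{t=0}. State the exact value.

M_X(t) = ₁F₁(3; 8; t)
D^2[M](t) = ₁F₁(5; 10; t)/6

E[X^2] = D^2[M](0) = 1/6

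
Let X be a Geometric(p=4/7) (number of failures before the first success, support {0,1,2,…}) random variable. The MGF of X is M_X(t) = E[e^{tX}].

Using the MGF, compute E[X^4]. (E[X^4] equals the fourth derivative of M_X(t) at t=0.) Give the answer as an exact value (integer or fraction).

E[X^4] = M′′′′(0) = 1005/32

M_X(t) = 4/(7*(1 - 3*e^(t)/7))
M′(t) = 12*e^(t)/(9*e^(2*t) - 42*e^(t) + 49)
M′′(t) = (-36*e^(2*t) - 84*e^(t))/(27*e^(3*t) - 189*e^(2*t) + 441*e^(t) - 343)
M′′′(t) = (108*e^(3*t) + 1008*e^(2*t) + 588*e^(t))/(81*e^(4*t) - 756*e^(3*t) + 2646*e^(2*t) - 4116*e^(t) + 2401)
M′′′′(t) = (-324*e^(4*t) - 8316*e^(3*t) - 19404*e^(2*t) - 4116*e^(t))/(243*e^(5*t) - 2835*e^(4*t) + 13230*e^(3*t) - 30870*e^(2*t) + 36015*e^(t) - 16807)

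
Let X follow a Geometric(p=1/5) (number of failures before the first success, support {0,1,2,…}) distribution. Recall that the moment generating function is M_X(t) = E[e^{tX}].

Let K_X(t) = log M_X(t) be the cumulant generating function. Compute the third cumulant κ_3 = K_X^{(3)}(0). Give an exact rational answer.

κ_3 = d^3K/dt^3 |_{t=0} = 180

M_X(t) = 1/(5*(1 - 4*e^(t)/5))
K_X(t) = log M_X(t) = -log(1 - 4*e^(t)/5) - log(5)
dK/dt = -4*e^(t)/(4*e^(t) - 5)
d^2K/dt^2 = 20*e^(t)/(16*e^(2*t) - 40*e^(t) + 25)
d^3K/dt^3 = (-80*e^(2*t) - 100*e^(t))/(64*e^(3*t) - 240*e^(2*t) + 300*e^(t) - 125)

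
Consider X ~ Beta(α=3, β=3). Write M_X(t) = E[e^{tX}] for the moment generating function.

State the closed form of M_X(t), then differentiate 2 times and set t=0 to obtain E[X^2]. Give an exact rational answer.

M_X(t) = ₁F₁(3; 6; t)
dM/dt = ₁F₁(4; 7; t)/2
d^2M/dt^2 = 2*₁F₁(5; 8; t)/7

E[X^2] = d^2M/dt^2 |_{t=0} = 2/7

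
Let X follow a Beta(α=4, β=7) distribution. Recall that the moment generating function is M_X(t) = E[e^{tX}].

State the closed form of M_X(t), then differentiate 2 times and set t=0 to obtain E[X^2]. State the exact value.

M_X(t) = ₁F₁(4; 11; t)
dM/dt = 4*₁F₁(5; 12; t)/11
d^2M/dt^2 = 5*₁F₁(6; 13; t)/33

E[X^2] = d^2M/dt^2 |_{t=0} = 5/33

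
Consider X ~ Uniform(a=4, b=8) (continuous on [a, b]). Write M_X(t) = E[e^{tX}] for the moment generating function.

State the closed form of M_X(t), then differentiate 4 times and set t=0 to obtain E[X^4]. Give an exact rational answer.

E[X^4] = d^4M/dt^4 |_{t=0} = 7936/5

M_X(t) = (e^(8*t) - e^(4*t))/(4*t)
dM/dt = (8*t*e^(8*t) - 4*t*e^(4*t) - e^(8*t) + e^(4*t))/(4*t^2)
d^2M/dt^2 = (32*t^2*e^(8*t) - 8*t^2*e^(4*t) - 8*t*e^(8*t) + 4*t*e^(4*t) + e^(8*t) - e^(4*t))/(2*t^3)
d^3M/dt^3 = (256*t^3*e^(8*t) - 32*t^3*e^(4*t) - 96*t^2*e^(8*t) + 24*t^2*e^(4*t) + 24*t*e^(8*t) - 12*t*e^(4*t) - 3*e^(8*t) + 3*e^(4*t))/(2*t^4)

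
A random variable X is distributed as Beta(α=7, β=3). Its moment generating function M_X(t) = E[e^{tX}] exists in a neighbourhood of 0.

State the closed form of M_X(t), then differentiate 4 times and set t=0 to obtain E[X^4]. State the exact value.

M_X(t) = ₁F₁(7; 10; t)
M^(4)(t) = 42*₁F₁(11; 14; t)/143

E[X^4] = M^(4)(0) = 42/143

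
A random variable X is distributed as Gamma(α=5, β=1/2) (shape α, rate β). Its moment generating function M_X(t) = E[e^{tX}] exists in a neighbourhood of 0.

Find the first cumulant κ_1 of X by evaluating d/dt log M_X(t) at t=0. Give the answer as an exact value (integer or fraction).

κ_1 = K^(1)(0) = 10

M_X(t) = 1/(32*(1/2 - t)^5)
K_X(t) = log M_X(t) = -5*log(1/2 - t) - 5*log(2)
K^(1)(t) = -10/(2*t - 1)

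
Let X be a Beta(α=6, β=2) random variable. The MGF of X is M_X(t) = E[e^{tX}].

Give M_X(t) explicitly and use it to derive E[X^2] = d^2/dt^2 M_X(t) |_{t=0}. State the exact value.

E[X^2] = d^2M/dt^2 |_{t=0} = 7/12

M_X(t) = ₁F₁(6; 8; t)
dM/dt = 3*₁F₁(7; 9; t)/4
d^2M/dt^2 = 7*₁F₁(8; 10; t)/12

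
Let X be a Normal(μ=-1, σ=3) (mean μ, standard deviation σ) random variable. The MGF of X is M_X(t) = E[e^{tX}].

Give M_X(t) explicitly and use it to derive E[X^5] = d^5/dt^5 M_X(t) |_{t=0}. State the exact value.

E[X^5] = d^5M/dt^5 |_{t=0} = -1306

M_X(t) = e^(9*t^2/2 - t)
dM/dt = 9*t*e^(-t)*e^(9*t^2/2) - e^(-t)*e^(9*t^2/2)
d^2M/dt^2 = (81*t^2*e^(9*t^2/2) - 18*t*e^(9*t^2/2) + 10*e^(9*t^2/2))*e^(-t)
d^3M/dt^3 = (729*t^3*e^(9*t^2/2) - 243*t^2*e^(9*t^2/2) + 270*t*e^(9*t^2/2) - 28*e^(9*t^2/2))*e^(-t)
d^4M/dt^4 = (6561*t^4*e^(9*t^2/2) - 2916*t^3*e^(9*t^2/2) + 4860*t^2*e^(9*t^2/2) - 1008*t*e^(9*t^2/2) + 298*e^(9*t^2/2))*e^(-t)
d^5M/dt^5 = (59049*t^5*e^(9*t^2/2) - 32805*t^4*e^(9*t^2/2) + 72900*t^3*e^(9*t^2/2) - 22680*t^2*e^(9*t^2/2) + 13410*t*e^(9*t^2/2) - 1306*e^(9*t^2/2))*e^(-t)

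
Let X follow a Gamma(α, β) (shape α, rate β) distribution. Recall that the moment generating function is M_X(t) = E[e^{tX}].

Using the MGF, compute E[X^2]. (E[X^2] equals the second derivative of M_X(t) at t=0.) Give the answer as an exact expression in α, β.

E[X^2] = M′′(0) = α*(α + 1)/β^2

M_X(t) = (β/(β - t))^α
M′(t) = -α*β^α*(1/(β - t))^α/(-β + t)
M′′(t) = (α^2*β^α*(1/(β - t))^α + α*β^α*(1/(β - t))^α)/(β^2 - 2*β*t + t^2)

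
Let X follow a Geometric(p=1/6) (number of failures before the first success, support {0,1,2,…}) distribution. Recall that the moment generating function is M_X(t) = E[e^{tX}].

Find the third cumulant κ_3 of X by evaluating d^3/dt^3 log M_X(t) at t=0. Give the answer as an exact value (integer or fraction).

M_X(t) = 1/(6*(1 - 5*e^(t)/6))
K_X(t) = log M_X(t) = -log(1 - 5*e^(t)/6) - log(6)
K′(t) = -5*e^(t)/(5*e^(t) - 6)
K′′(t) = 30*e^(t)/(25*e^(2*t) - 60*e^(t) + 36)
K′′′(t) = (-150*e^(2*t) - 180*e^(t))/(125*e^(3*t) - 450*e^(2*t) + 540*e^(t) - 216)

κ_3 = K′′′(0) = 330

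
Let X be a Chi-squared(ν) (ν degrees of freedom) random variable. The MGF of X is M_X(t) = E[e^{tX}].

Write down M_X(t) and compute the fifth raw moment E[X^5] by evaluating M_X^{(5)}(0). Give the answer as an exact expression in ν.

E[X^5] = d^5M/dt^5 |_{t=0} = ν*(ν^4 + 20*ν^3 + 140*ν^2 + 400*ν + 384)

M_X(t) = (1 - 2*t)^(-ν/2)
dM/dt = -ν/(2*t*(1 - 2*t)^(ν/2) - (1 - 2*t)^(ν/2))
d^2M/dt^2 = (ν^2 + 2*ν)/(4*t^2*(1 - 2*t)^(ν/2) - 4*t*(1 - 2*t)^(ν/2) + (1 - 2*t)^(ν/2))
d^3M/dt^3 = (-ν^3 - 6*ν^2 - 8*ν)/(8*t^3*(1 - 2*t)^(ν/2) - 12*t^2*(1 - 2*t)^(ν/2) + 6*t*(1 - 2*t)^(ν/2) - (1 - 2*t)^(ν/2))
d^4M/dt^4 = (ν^4 + 12*ν^3 + 44*ν^2 + 48*ν)/(16*t^4*(1 - 2*t)^(ν/2) - 32*t^3*(1 - 2*t)^(ν/2) + 24*t^2*(1 - 2*t)^(ν/2) - 8*t*(1 - 2*t)^(ν/2) + (1 - 2*t)^(ν/2))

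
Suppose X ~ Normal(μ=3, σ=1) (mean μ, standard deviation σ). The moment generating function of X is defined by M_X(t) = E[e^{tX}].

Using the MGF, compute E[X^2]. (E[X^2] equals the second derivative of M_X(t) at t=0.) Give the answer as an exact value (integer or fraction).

M_X(t) = e^(t^2/2 + 3*t)
dM/dt = t*e^(3*t)*e^(t^2/2) + 3*e^(3*t)*e^(t^2/2)
d^2M/dt^2 = t^2*e^(3*t)*e^(t^2/2) + 6*t*e^(3*t)*e^(t^2/2) + 10*e^(3*t)*e^(t^2/2)

E[X^2] = d^2M/dt^2 |_{t=0} = 10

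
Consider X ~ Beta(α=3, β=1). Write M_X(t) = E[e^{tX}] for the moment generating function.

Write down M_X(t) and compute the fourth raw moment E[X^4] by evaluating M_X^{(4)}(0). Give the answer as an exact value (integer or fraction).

M_X(t) = ₁F₁(3; 4; t)
M′(t) = 3*₁F₁(4; 5; t)/4
M′′(t) = 3*₁F₁(5; 6; t)/5
M′′′(t) = ₁F₁(6; 7; t)/2
M′′′′(t) = 3*₁F₁(7; 8; t)/7

E[X^4] = M′′′′(0) = 3/7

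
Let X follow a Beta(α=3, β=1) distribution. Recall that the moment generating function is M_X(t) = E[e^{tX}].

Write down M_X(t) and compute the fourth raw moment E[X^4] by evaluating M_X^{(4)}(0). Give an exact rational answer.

E[X^4] = d^4M/dt^4 |_{t=0} = 3/7

M_X(t) = ₁F₁(3; 4; t)
dM/dt = 3*₁F₁(4; 5; t)/4
d^2M/dt^2 = 3*₁F₁(5; 6; t)/5
d^3M/dt^3 = ₁F₁(6; 7; t)/2
d^4M/dt^4 = 3*₁F₁(7; 8; t)/7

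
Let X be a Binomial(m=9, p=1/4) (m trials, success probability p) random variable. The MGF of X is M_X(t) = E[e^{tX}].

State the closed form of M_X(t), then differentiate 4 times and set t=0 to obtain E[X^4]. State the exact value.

E[X^4] = M′′′′(0) = 1485/16

M_X(t) = (e^(t)/4 + 3/4)^9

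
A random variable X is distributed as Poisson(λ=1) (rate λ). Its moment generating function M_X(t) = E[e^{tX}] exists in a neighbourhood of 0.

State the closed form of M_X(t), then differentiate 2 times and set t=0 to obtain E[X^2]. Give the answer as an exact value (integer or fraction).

M_X(t) = e^(e^(t) - 1)
M′(t) = e^(-1)*e^(t)*e^(e^(t))
M′′(t) = (e^(2*t)*e^(e^(t)) + e^(t)*e^(e^(t)))*e^(-1)

E[X^2] = M′′(0) = 2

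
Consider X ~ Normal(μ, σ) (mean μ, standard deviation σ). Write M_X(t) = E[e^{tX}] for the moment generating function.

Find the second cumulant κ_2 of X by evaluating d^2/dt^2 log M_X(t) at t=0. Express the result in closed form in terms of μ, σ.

κ_2 = K′′(0) = σ^2

M_X(t) = e^(μ*t + σ^2*t^2/2)
K_X(t) = log M_X(t) = μ*t + σ^2*t^2/2
K′(t) = μ + σ^2*t
K′′(t) = σ^2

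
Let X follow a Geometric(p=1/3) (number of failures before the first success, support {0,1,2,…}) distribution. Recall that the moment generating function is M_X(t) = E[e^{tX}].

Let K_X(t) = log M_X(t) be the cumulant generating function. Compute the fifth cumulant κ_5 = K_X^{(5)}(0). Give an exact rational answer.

κ_5 = D^5[K](0) = 2190

M_X(t) = 1/(3*(1 - 2*e^(t)/3))
K_X(t) = log M_X(t) = -log(1 - 2*e^(t)/3) - log(3)
D^5[K](t) = (-48*e^(4*t) - 792*e^(3*t) - 1188*e^(2*t) - 162*e^(t))/(32*e^(5*t) - 240*e^(4*t) + 720*e^(3*t) - 1080*e^(2*t) + 810*e^(t) - 243)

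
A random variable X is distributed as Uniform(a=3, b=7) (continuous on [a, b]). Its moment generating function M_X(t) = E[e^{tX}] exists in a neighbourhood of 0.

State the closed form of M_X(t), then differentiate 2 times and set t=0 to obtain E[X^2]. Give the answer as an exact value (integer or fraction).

E[X^2] = D^2[M](0) = 79/3

M_X(t) = (e^(7*t) - e^(3*t))/(4*t)
D^2[M](t) = (49*t^2*e^(7*t) - 9*t^2*e^(3*t) - 14*t*e^(7*t) + 6*t*e^(3*t) + 2*e^(7*t) - 2*e^(3*t))/(4*t^3)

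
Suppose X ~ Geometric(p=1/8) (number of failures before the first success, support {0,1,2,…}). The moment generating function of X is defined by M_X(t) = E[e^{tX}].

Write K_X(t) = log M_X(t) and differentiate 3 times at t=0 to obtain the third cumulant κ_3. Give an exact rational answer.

M_X(t) = 1/(8*(1 - 7*e^(t)/8))
K_X(t) = log M_X(t) = -log(1 - 7*e^(t)/8) - 3*log(2)
K^(3)(t) = (-392*e^(2*t) - 448*e^(t))/(343*e^(3*t) - 1176*e^(2*t) + 1344*e^(t) - 512)

κ_3 = K^(3)(0) = 840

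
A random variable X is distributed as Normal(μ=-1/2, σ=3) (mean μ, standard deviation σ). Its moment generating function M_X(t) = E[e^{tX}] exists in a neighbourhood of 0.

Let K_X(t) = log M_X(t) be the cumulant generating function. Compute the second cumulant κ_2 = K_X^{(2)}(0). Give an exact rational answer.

κ_2 = K^(2)(0) = 9

M_X(t) = e^(9*t^2/2 - t/2)
K_X(t) = log M_X(t) = 9*t^2/2 - t/2
K^(2)(t) = 9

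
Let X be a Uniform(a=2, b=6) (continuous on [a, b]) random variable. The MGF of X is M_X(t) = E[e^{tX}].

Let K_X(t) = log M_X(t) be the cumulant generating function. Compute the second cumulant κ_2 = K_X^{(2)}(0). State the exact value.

κ_2 = d^2K/dt^2 |_{t=0} = 4/3

M_X(t) = (e^(6*t) - e^(2*t))/(4*t)
K_X(t) = log M_X(t) = -log(t) + log(e^(6*t) - e^(2*t)) - 2*log(2)
dK/dt = (6*t*e^(4*t) - 2*t - e^(4*t) + 1)/(t*e^(4*t) - t)
d^2K/dt^2 = (-16*t^2*e^(4*t) + e^(8*t) - 2*e^(4*t) + 1)/(t^2*e^(8*t) - 2*t^2*e^(4*t) + t^2)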